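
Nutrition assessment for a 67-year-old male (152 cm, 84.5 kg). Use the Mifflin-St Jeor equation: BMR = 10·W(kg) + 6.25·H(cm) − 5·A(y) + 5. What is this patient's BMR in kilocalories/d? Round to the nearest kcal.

Mifflin-St Jeor (male): BMR = 10(84.5) + 6.25(152) − 5(67) + 5 = 845 + 950 − 335 + 5 = 1465 kcal/day.

1465 kilocalories/d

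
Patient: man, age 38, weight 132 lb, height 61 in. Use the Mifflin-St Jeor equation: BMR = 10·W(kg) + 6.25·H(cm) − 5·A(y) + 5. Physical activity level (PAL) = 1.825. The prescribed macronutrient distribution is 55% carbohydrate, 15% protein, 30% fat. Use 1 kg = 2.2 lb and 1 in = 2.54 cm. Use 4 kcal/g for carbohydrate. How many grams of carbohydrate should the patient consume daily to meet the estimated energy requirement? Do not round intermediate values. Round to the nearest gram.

347 g/day

Convert to metric: weight = 132 ÷ 2.2 = 60 kg; height = 61 × 2.54 = 154.94 cm.
Mifflin-St Jeor (male): BMR = 10(60) + 6.25(154.94) − 5(38) + 5 = 600 + 968.375 − 190 + 5 = 1383.375 kcal/day.
TEE = 1383.375 × 1.825 = 2524.6594 kcal/day.
Carbohydrate energy = 55% × 2524.6594 = 1388.5627 kcal.
Carbohydrate = 1388.5627 ÷ 4 kcal/g = 347.1407 g.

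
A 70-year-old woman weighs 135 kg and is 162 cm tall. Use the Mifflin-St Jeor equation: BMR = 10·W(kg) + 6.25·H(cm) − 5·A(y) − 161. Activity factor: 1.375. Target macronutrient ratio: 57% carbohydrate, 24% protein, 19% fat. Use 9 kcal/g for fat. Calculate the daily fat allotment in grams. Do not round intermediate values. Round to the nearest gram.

54 g/day

Mifflin-St Jeor (female): BMR = 10(135) + 6.25(162) − 5(70) − 161 = 1350 + 1012.5 − 350 − 161 = 1851.5 kcal/day.
TEE = 1851.5 × 1.375 = 2545.8125 kcal/day.
Fat energy = 19% × 2545.8125 = 483.7044 kcal.
Fat = 483.7044 ÷ 9 kcal/g = 53.7449 g.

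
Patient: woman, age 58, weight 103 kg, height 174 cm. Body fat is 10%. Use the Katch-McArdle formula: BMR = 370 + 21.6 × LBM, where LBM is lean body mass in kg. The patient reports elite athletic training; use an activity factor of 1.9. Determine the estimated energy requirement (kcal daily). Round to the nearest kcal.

4507 kcal daily

LBM = 103 × (1 − 0.1) = 92.7 kg. Katch-McArdle: BMR = 370 + 21.6 × 92.7 = 2372.32 kcal/day.
TEE = BMR × activity factor = 2372.32 × 1.9 = 4507.408 kcal/day.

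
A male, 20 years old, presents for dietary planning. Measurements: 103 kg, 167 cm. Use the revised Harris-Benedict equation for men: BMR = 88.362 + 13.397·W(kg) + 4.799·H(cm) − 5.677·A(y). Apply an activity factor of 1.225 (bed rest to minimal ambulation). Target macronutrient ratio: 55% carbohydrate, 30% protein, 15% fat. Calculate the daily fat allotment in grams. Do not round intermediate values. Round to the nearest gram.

Harris-Benedict: BMR = 88.362 + 13.397(103) + 4.799(167) − 5.677(20) = 2156.146 kcal/day.
TEE = 2156.146 × 1.225 = 2641.2789 kcal/day.
Fat energy = 15% × 2641.2789 = 396.1918 kcal.
Fat = 396.1918 ÷ 9 kcal/g = 44.0213 g.

44 g/day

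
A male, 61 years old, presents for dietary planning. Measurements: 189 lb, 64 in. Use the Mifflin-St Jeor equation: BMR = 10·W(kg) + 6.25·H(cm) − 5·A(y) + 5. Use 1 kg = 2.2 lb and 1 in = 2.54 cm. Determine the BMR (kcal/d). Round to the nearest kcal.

Convert to metric: weight = 189 ÷ 2.2 = 85.9091 kg; height = 64 × 2.54 = 162.56 cm.
Mifflin-St Jeor (male): BMR = 10(85.9091) + 6.25(162.56) − 5(61) + 5 = 859.0909 + 1016 − 305 + 5 = 1575.0909 kcal/day.

1575 kcal/d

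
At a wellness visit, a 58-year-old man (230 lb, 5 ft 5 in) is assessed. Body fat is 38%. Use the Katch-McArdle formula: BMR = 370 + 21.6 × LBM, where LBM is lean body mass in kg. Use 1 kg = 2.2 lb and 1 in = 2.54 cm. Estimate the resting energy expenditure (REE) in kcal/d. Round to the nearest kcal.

Convert to metric: weight = 230 ÷ 2.2 = 104.5455 kg; height = (5×12 + 5) × 2.54 = 65 × 2.54 = 165.1 cm.
LBM = 104.5455 × (1 − 0.38) = 64.8182 kg. Katch-McArdle: BMR = 370 + 21.6 × 64.8182 = 1770.0727 kcal/day.

1770 kcal/d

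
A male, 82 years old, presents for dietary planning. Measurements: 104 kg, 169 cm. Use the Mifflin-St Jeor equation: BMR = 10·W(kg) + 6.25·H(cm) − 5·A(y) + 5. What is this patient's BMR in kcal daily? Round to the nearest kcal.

1691 kcal daily

Mifflin-St Jeor (male): BMR = 10(104) + 6.25(169) − 5(82) + 5 = 1040 + 1056.25 − 410 + 5 = 1691.25 kcal/day.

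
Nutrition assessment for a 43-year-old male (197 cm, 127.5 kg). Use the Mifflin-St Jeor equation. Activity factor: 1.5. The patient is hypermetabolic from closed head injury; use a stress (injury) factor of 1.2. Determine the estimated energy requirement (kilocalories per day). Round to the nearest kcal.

4133 kilocalories per day

Mifflin-St Jeor (male): BMR = 10(127.5) + 6.25(197) − 5(43) + 5 = 1275 + 1231.25 − 215 + 5 = 2296.25 kcal/day.
TEE = BMR × activity factor = 2296.25 × 1.5 = 3444.375 kcal/day.
Apply stress factor: 3444.375 × 1.2 = 4133.25 kcal/day.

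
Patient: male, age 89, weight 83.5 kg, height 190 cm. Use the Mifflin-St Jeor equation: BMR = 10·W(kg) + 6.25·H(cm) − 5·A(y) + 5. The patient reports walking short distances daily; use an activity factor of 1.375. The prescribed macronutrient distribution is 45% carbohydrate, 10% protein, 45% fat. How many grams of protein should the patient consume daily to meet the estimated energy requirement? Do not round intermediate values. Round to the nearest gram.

54 g/day

Mifflin-St Jeor (male): BMR = 10(83.5) + 6.25(190) − 5(89) + 5 = 835 + 1187.5 − 445 + 5 = 1582.5 kcal/day.
TEE = 1582.5 × 1.375 = 2175.9375 kcal/day.
Protein energy = 10% × 2175.9375 = 217.5938 kcal.
Protein = 217.5938 ÷ 4 kcal/g = 54.3984 g.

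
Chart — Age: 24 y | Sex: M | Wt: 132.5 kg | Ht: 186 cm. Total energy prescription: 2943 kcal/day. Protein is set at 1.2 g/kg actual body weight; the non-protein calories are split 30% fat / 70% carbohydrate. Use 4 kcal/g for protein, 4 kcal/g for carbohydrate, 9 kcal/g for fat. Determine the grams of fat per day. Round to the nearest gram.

Protein = 1.2 × 132.5 = 159 g → 159 × 4 = 636 kcal.
Non-protein calories = 2943 − 636 = 2307 kcal.
Fat: 30% × 2307 = 692.1 kcal; carbohydrate: 1614.9 kcal.
Fat: 692.1 kcal ÷ 9 kcal/g = 76.9 g.

77 g/day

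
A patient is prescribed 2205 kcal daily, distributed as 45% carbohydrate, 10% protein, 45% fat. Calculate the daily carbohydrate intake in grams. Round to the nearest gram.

Carbohydrate energy = 45% × 2205 = 992.25 kcal.
At 4 kcal/g: 992.25 ÷ 4 = 248.0625 g.

248 g/day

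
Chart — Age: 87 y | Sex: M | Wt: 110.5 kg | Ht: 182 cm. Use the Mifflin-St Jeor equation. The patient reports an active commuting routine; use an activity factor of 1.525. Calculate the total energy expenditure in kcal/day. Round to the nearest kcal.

2764 kcal/day

Mifflin-St Jeor (male): BMR = 10(110.5) + 6.25(182) − 5(87) + 5 = 1105 + 1137.5 − 435 + 5 = 1812.5 kcal/day.
TEE = BMR × activity factor = 1812.5 × 1.525 = 2764.0625 kcal/day.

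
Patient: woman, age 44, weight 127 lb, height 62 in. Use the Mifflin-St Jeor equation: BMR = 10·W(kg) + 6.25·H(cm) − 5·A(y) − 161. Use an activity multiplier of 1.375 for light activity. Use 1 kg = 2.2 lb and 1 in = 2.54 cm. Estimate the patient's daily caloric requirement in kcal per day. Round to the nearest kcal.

1623 kcal per day

Convert to metric: weight = 127 ÷ 2.2 = 57.7273 kg; height = 62 × 2.54 = 157.48 cm.
Mifflin-St Jeor (female): BMR = 10(57.7273) + 6.25(157.48) − 5(44) − 161 = 577.2727 + 984.25 − 220 − 161 = 1180.5227 kcal/day.
TEE = BMR × activity factor = 1180.5227 × 1.375 = 1623.2188 kcal/day.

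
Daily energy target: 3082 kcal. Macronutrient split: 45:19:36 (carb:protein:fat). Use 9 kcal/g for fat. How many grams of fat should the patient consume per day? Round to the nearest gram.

Fat energy = 36% × 3082 = 1109.52 kcal.
At 9 kcal/g: 1109.52 ÷ 9 = 123.28 g.

123 g/day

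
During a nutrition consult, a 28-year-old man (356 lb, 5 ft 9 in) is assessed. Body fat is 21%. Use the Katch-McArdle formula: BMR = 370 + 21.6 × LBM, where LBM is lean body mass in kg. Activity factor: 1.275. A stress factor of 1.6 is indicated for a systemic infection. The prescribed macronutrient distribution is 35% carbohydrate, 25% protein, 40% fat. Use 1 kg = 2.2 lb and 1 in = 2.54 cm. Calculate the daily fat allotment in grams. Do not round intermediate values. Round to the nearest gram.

284 g/day

Convert to metric: weight = 356 ÷ 2.2 = 161.8182 kg; height = (5×12 + 9) × 2.54 = 69 × 2.54 = 175.26 cm.
LBM = 161.8182 × (1 − 0.21) = 127.8364 kg. Katch-McArdle: BMR = 370 + 21.6 × 127.8364 = 3131.2655 kcal/day.
TEE = 3131.2655 × 1.275 = 3992.3635 kcal/day.
With stress factor 1.6: 3992.3635 × 1.6 = 6387.7815 kcal/day.
Fat energy = 40% × 6387.7815 = 2555.1126 kcal.
Fat = 2555.1126 ÷ 9 kcal/g = 283.9014 g.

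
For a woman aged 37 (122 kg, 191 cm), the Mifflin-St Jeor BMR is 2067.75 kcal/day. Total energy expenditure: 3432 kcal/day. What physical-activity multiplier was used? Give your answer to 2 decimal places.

Activity factor = TEE ÷ BMR = 3432 ÷ 2067.75 = 1.66.

1.66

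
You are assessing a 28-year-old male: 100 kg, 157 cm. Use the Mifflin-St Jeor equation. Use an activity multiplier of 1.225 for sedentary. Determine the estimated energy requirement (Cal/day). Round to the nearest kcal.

2262 Cal/day

Mifflin-St Jeor (male): BMR = 10(100) + 6.25(157) − 5(28) + 5 = 1000 + 981.25 − 140 + 5 = 1846.25 kcal/day.
TEE = BMR × activity factor = 1846.25 × 1.225 = 2261.6563 kcal/day.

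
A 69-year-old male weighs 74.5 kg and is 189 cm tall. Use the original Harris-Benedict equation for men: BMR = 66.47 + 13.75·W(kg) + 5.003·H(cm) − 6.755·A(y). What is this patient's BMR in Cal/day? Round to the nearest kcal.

1570 Cal/day

Harris-Benedict: BMR = 66.47 + 13.75(74.5) + 5.003(189) − 6.755(69) = 1570.317 kcal/day.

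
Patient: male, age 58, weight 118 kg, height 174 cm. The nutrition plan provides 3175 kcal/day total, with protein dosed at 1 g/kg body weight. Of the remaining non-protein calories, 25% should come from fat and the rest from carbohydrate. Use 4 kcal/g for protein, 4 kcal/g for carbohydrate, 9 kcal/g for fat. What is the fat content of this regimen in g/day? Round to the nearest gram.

75 g/day

Protein = 1 × 118 = 118 g → 118 × 4 = 472 kcal.
Non-protein calories = 3175 − 472 = 2703 kcal.
Fat: 25% × 2703 = 675.75 kcal; carbohydrate: 2027.25 kcal.
Fat: 675.75 kcal ÷ 9 kcal/g = 75.0833 g.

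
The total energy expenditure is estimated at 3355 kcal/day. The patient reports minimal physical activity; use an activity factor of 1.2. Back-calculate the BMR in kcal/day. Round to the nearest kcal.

BMR = TEE ÷ activity factor = 3355 ÷ 1.2 = 2795.8333 kcal/day.

2796 kcal/day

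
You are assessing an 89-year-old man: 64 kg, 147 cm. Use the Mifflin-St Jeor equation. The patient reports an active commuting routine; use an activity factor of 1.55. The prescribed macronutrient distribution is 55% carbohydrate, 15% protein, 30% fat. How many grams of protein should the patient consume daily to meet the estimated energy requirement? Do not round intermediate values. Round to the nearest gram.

65 g/day

Mifflin-St Jeor (male): BMR = 10(64) + 6.25(147) − 5(89) + 5 = 640 + 918.75 − 445 + 5 = 1118.75 kcal/day.
TEE = 1118.75 × 1.55 = 1734.0625 kcal/day.
Protein energy = 15% × 1734.0625 = 260.1094 kcal.
Protein = 260.1094 ÷ 4 kcal/g = 65.0273 g.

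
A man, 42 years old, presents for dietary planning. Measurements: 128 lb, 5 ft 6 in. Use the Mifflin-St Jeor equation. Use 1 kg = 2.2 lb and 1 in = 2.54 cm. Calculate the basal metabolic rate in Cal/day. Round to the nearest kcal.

1425 Cal/day

Convert to metric: weight = 128 ÷ 2.2 = 58.1818 kg; height = (5×12 + 6) × 2.54 = 66 × 2.54 = 167.64 cm.
Mifflin-St Jeor (male): BMR = 10(58.1818) + 6.25(167.64) − 5(42) + 5 = 581.8182 + 1047.75 − 210 + 5 = 1424.5682 kcal/day.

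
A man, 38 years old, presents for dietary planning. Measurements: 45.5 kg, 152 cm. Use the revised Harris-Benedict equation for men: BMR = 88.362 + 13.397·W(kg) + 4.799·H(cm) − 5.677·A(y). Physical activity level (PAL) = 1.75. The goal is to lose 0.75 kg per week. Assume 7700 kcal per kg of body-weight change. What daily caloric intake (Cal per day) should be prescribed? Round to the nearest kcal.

1295 Cal per day

Harris-Benedict: BMR = 88.362 + 13.397(45.5) + 4.799(152) − 5.677(38) = 1211.6475 kcal/day.
TEE = 1211.6475 × 1.75 = 2120.3831 kcal/day.
Required daily deficit = 0.75 × 7700 ÷ 7 = 825 kcal/day.
Target intake = 2120.3831 − 825 = 1295.3831 kcal/day.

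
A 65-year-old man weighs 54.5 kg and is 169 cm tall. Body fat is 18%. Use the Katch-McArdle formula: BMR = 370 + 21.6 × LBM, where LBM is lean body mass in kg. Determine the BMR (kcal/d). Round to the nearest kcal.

1335 kcal/d

LBM = 54.5 × (1 − 0.18) = 44.69 kg. Katch-McArdle: BMR = 370 + 21.6 × 44.69 = 1335.304 kcal/day.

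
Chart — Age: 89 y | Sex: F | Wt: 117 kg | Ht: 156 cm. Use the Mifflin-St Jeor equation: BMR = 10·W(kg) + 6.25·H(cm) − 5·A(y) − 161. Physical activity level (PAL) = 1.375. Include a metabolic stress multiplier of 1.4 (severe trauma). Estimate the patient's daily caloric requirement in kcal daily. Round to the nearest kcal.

Mifflin-St Jeor (female): BMR = 10(117) + 6.25(156) − 5(89) − 161 = 1170 + 975 − 445 − 161 = 1539 kcal/day.
TEE = BMR × activity factor = 1539 × 1.375 = 2116.125 kcal/day.
Apply stress factor: 2116.125 × 1.4 = 2962.575 kcal/day.

2963 kcal daily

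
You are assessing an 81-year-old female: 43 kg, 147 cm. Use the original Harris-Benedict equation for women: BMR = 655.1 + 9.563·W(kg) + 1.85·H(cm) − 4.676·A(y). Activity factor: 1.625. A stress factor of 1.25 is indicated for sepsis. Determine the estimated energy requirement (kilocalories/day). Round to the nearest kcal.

1949 kilocalories/day

Harris-Benedict: BMR = 655.1 + 9.563(43) + 1.85(147) − 4.676(81) = 959.503 kcal/day.
TEE = BMR × activity factor = 959.503 × 1.625 = 1559.1924 kcal/day.
Apply stress factor: 1559.1924 × 1.25 = 1948.9905 kcal/day.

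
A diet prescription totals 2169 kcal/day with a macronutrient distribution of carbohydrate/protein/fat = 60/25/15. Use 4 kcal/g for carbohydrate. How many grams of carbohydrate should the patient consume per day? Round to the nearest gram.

Carbohydrate energy = 60% × 2169 = 1301.4 kcal.
At 4 kcal/g: 1301.4 ÷ 4 = 325.35 g.

325 g/day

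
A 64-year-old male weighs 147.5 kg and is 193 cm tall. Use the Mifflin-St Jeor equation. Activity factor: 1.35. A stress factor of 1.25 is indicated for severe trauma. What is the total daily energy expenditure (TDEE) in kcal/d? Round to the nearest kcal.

3993 kcal/d

Mifflin-St Jeor (male): BMR = 10(147.5) + 6.25(193) − 5(64) + 5 = 1475 + 1206.25 − 320 + 5 = 2366.25 kcal/day.
TEE = BMR × activity factor = 2366.25 × 1.35 = 3194.4375 kcal/day.
Apply stress factor: 3194.4375 × 1.25 = 3993.0469 kcal/day.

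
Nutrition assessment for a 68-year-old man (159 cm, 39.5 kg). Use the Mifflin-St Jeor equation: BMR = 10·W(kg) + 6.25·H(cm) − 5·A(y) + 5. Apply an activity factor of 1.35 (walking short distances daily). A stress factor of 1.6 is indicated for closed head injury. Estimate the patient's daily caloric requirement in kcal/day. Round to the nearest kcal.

Mifflin-St Jeor (male): BMR = 10(39.5) + 6.25(159) − 5(68) + 5 = 395 + 993.75 − 340 + 5 = 1053.75 kcal/day.
TEE = BMR × activity factor = 1053.75 × 1.35 = 1422.5625 kcal/day.
Apply stress factor: 1422.5625 × 1.6 = 2276.1 kcal/day.

2276 kcal/day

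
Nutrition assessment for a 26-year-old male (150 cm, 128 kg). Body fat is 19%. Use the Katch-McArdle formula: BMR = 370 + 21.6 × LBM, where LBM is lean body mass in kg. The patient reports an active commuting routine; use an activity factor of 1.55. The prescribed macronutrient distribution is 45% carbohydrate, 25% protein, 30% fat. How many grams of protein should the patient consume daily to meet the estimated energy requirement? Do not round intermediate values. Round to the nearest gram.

253 g/day

LBM = 128 × (1 − 0.19) = 103.68 kg. Katch-McArdle: BMR = 370 + 21.6 × 103.68 = 2609.488 kcal/day.
TEE = 2609.488 × 1.55 = 4044.7064 kcal/day.
Protein energy = 25% × 4044.7064 = 1011.1766 kcal.
Protein = 1011.1766 ÷ 4 kcal/g = 252.7942 g.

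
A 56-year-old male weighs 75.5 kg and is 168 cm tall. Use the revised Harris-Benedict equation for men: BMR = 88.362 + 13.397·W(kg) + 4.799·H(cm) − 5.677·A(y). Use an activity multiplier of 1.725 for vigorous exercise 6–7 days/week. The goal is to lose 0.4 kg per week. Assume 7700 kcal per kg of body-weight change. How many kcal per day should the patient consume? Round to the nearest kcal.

2300 kcal per day

Harris-Benedict: BMR = 88.362 + 13.397(75.5) + 4.799(168) − 5.677(56) = 1588.1555 kcal/day.
TEE = 1588.1555 × 1.725 = 2739.5682 kcal/day.
Required daily deficit = 0.4 × 7700 ÷ 7 = 440 kcal/day.
Target intake = 2739.5682 − 440 = 2299.5682 kcal/day.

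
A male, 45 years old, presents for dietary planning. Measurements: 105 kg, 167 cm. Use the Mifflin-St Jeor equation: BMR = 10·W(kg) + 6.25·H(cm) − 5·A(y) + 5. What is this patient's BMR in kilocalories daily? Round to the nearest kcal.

1874 kilocalories daily

Mifflin-St Jeor (male): BMR = 10(105) + 6.25(167) − 5(45) + 5 = 1050 + 1043.75 − 225 + 5 = 1873.75 kcal/day.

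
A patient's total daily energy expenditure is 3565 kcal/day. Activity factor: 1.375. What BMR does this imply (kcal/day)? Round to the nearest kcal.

2593 kcal/day

BMR = TEE ÷ activity factor = 3565 ÷ 1.375 = 2592.7273 kcal/day.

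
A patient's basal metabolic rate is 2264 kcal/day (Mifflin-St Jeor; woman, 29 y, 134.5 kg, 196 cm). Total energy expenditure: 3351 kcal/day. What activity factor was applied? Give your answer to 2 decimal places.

1.48

Activity factor = TEE ÷ BMR = 3351 ÷ 2264 = 1.48.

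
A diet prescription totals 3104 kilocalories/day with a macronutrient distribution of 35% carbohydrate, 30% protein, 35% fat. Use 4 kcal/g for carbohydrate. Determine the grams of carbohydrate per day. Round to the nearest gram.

272 g/day

Carbohydrate energy = 35% × 3104 = 1086.4 kcal.
At 4 kcal/g: 1086.4 ÷ 4 = 271.6 g.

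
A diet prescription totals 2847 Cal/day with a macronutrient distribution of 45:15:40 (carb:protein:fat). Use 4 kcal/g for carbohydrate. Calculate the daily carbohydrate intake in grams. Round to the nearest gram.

320 g/day

Carbohydrate energy = 45% × 2847 = 1281.15 kcal.
At 4 kcal/g: 1281.15 ÷ 4 = 320.2875 g.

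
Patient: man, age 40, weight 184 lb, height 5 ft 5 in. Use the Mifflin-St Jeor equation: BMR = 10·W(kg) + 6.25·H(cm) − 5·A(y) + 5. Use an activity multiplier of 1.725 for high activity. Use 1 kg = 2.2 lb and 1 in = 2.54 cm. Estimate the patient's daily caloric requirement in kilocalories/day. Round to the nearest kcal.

2886 kilocalories/day

Convert to metric: weight = 184 ÷ 2.2 = 83.6364 kg; height = (5×12 + 5) × 2.54 = 65 × 2.54 = 165.1 cm.
Mifflin-St Jeor (male): BMR = 10(83.6364) + 6.25(165.1) − 5(40) + 5 = 836.3636 + 1031.875 − 200 + 5 = 1673.2386 kcal/day.
TEE = BMR × activity factor = 1673.2386 × 1.725 = 2886.3366 kcal/day.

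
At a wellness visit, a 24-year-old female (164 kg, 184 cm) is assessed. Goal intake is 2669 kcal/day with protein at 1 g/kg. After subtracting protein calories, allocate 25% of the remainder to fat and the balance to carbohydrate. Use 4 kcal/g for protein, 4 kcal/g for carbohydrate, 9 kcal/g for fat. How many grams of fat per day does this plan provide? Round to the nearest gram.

Protein = 1 × 164 = 164 g → 164 × 4 = 656 kcal.
Non-protein calories = 2669 − 656 = 2013 kcal.
Fat: 25% × 2013 = 503.25 kcal; carbohydrate: 1509.75 kcal.
Fat: 503.25 kcal ÷ 9 kcal/g = 55.9167 g.

56 g/day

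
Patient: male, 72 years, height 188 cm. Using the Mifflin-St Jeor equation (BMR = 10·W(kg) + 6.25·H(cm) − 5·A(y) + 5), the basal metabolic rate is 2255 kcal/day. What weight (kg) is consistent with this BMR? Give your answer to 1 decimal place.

2255 = 10·W + 6.25(188) − 5(72) + 5
10·W = 2255 − 820 = 1435, so W = 143.5 kg.

143.5 kg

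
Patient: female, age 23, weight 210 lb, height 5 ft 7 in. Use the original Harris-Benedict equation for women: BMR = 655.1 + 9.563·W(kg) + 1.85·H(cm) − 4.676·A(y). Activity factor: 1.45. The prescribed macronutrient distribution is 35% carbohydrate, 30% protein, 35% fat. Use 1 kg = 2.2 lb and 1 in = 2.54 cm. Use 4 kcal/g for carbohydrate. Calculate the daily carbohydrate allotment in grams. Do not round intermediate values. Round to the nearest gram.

Convert to metric: weight = 210 ÷ 2.2 = 95.4545 kg; height = (5×12 + 7) × 2.54 = 67 × 2.54 = 170.18 cm.
Harris-Benedict: BMR = 655.1 + 9.563(95.4545) + 1.85(170.18) − 4.676(23) = 1775.2168 kcal/day.
TEE = 1775.2168 × 1.45 = 2574.0644 kcal/day.
Carbohydrate energy = 35% × 2574.0644 = 900.9225 kcal.
Carbohydrate = 900.9225 ÷ 4 kcal/g = 225.2306 g.

225 g/day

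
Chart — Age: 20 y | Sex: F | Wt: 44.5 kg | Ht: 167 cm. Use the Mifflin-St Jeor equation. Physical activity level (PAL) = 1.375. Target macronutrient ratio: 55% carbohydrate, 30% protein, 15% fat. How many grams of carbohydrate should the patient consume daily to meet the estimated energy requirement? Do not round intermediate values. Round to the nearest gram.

Mifflin-St Jeor (female): BMR = 10(44.5) + 6.25(167) − 5(20) − 161 = 445 + 1043.75 − 100 − 161 = 1227.75 kcal/day.
TEE = 1227.75 × 1.375 = 1688.1563 kcal/day.
Carbohydrate energy = 55% × 1688.1563 = 928.4859 kcal.
Carbohydrate = 928.4859 ÷ 4 kcal/g = 232.1215 g.

232 g/day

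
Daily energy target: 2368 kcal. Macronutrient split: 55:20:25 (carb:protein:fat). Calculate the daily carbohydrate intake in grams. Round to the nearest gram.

326 g/day

Carbohydrate energy = 55% × 2368 = 1302.4 kcal.
At 4 kcal/g: 1302.4 ÷ 4 = 325.6 g.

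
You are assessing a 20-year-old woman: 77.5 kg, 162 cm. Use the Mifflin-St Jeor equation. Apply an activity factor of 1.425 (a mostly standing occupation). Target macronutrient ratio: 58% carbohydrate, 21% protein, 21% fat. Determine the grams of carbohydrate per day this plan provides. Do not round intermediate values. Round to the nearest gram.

315 g/day

Mifflin-St Jeor (female): BMR = 10(77.5) + 6.25(162) − 5(20) − 161 = 775 + 1012.5 − 100 − 161 = 1526.5 kcal/day.
TEE = 1526.5 × 1.425 = 2175.2625 kcal/day.
Carbohydrate energy = 58% × 2175.2625 = 1261.6523 kcal.
Carbohydrate = 1261.6523 ÷ 4 kcal/g = 315.4131 g.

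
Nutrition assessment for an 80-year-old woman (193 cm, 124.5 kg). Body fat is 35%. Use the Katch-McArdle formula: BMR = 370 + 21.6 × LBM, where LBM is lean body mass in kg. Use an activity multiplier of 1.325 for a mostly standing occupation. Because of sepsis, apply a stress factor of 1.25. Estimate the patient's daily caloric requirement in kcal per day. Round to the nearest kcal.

LBM = 124.5 × (1 − 0.35) = 80.925 kg. Katch-McArdle: BMR = 370 + 21.6 × 80.925 = 2117.98 kcal/day.
TEE = BMR × activity factor = 2117.98 × 1.325 = 2806.3235 kcal/day.
Apply stress factor: 2806.3235 × 1.25 = 3507.9044 kcal/day.

3508 kcal per day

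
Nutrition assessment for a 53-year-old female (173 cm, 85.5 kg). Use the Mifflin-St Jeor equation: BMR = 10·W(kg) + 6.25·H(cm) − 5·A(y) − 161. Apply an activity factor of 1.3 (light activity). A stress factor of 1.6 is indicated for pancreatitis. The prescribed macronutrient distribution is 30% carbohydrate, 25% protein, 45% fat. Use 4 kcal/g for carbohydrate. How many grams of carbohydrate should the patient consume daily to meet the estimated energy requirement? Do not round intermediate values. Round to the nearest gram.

236 g/day

Mifflin-St Jeor (female): BMR = 10(85.5) + 6.25(173) − 5(53) − 161 = 855 + 1081.25 − 265 − 161 = 1510.25 kcal/day.
TEE = 1510.25 × 1.3 = 1963.325 kcal/day.
With stress factor 1.6: 1963.325 × 1.6 = 3141.32 kcal/day.
Carbohydrate energy = 30% × 3141.32 = 942.396 kcal.
Carbohydrate = 942.396 ÷ 4 kcal/g = 235.599 g.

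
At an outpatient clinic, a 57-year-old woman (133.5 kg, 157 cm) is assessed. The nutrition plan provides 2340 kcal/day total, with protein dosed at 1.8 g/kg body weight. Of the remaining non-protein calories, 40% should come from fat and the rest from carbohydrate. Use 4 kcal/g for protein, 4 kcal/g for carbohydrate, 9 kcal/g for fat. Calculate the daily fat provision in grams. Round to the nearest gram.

61 g/day

Protein = 1.8 × 133.5 = 240.3 g → 240.3 × 4 = 961.2 kcal.
Non-protein calories = 2340 − 961.2 = 1378.8 kcal.
Fat: 40% × 1378.8 = 551.52 kcal; carbohydrate: 827.28 kcal.
Fat: 551.52 kcal ÷ 9 kcal/g = 61.28 g.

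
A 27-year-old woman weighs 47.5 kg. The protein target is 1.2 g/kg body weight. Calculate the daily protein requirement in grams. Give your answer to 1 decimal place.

Protein = 1.2 g/kg × 47.5 kg = 57 g/day.

57.0 g/day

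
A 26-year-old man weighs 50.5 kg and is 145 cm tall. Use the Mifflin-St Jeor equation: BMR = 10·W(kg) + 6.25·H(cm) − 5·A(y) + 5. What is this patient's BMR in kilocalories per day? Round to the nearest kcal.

1286 kilocalories per day

Mifflin-St Jeor (male): BMR = 10(50.5) + 6.25(145) − 5(26) + 5 = 505 + 906.25 − 130 + 5 = 1286.25 kcal/day.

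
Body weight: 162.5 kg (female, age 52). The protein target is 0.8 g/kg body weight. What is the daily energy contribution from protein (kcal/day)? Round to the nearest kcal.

Protein = 0.8 g/kg × 162.5 kg = 130 g/day.
Protein energy = 130 g × 4 kcal/g = 520 kcal/day.

520 kcal/day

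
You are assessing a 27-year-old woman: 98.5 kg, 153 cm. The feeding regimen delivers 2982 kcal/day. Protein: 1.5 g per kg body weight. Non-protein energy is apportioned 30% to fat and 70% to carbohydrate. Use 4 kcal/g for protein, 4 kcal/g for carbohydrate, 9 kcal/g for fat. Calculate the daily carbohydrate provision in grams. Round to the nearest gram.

Protein = 1.5 × 98.5 = 147.75 g → 147.75 × 4 = 591 kcal.
Non-protein calories = 2982 − 591 = 2391 kcal.
Fat: 30% × 2391 = 717.3 kcal; carbohydrate: 1673.7 kcal.
Carbohydrate: 1673.7 kcal ÷ 4 kcal/g = 418.425 g.

418 g/day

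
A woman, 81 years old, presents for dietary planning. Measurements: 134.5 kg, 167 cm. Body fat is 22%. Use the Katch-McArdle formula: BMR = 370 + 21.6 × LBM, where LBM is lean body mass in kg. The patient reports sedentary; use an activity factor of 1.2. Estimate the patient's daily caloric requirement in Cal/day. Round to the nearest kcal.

LBM = 134.5 × (1 − 0.22) = 104.91 kg. Katch-McArdle: BMR = 370 + 21.6 × 104.91 = 2636.056 kcal/day.
TEE = BMR × activity factor = 2636.056 × 1.2 = 3163.2672 kcal/day.

3163 Cal/day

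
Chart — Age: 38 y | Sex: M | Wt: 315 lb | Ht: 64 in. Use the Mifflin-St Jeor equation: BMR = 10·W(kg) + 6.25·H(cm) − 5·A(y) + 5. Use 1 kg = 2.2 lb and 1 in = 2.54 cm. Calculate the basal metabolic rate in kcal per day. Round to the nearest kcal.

Convert to metric: weight = 315 ÷ 2.2 = 143.1818 kg; height = 64 × 2.54 = 162.56 cm.
Mifflin-St Jeor (male): BMR = 10(143.1818) + 6.25(162.56) − 5(38) + 5 = 1431.8182 + 1016 − 190 + 5 = 2262.8182 kcal/day.

2263 kcal per day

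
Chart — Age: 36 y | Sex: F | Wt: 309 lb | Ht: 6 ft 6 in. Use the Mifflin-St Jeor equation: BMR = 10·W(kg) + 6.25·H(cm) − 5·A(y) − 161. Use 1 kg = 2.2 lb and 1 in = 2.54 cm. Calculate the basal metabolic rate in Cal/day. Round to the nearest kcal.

Convert to metric: weight = 309 ÷ 2.2 = 140.4545 kg; height = (6×12 + 6) × 2.54 = 78 × 2.54 = 198.12 cm.
Mifflin-St Jeor (female): BMR = 10(140.4545) + 6.25(198.12) − 5(36) − 161 = 1404.5455 + 1238.25 − 180 − 161 = 2301.7955 kcal/day.

2302 Cal/day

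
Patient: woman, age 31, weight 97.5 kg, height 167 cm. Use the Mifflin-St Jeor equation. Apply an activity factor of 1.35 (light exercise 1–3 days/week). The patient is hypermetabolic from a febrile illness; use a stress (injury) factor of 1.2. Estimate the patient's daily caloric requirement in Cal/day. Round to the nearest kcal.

2758 Cal/day

Mifflin-St Jeor (female): BMR = 10(97.5) + 6.25(167) − 5(31) − 161 = 975 + 1043.75 − 155 − 161 = 1702.75 kcal/day.
TEE = BMR × activity factor = 1702.75 × 1.35 = 2298.7125 kcal/day.
Apply stress factor: 2298.7125 × 1.2 = 2758.455 kcal/day.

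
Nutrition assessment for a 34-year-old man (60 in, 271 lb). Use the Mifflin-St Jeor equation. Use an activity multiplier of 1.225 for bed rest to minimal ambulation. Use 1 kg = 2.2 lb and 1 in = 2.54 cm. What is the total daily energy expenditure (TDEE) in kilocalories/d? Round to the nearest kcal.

Convert to metric: weight = 271 ÷ 2.2 = 123.1818 kg; height = 60 × 2.54 = 152.4 cm.
Mifflin-St Jeor (male): BMR = 10(123.1818) + 6.25(152.4) − 5(34) + 5 = 1231.8182 + 952.5 − 170 + 5 = 2019.3182 kcal/day.
TEE = BMR × activity factor = 2019.3182 × 1.225 = 2473.6648 kcal/day.

2474 kilocalories/d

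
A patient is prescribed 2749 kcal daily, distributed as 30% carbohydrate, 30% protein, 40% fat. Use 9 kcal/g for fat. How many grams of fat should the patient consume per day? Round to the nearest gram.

122 g/day

Fat energy = 40% × 2749 = 1099.6 kcal.
At 9 kcal/g: 1099.6 ÷ 9 = 122.1778 g.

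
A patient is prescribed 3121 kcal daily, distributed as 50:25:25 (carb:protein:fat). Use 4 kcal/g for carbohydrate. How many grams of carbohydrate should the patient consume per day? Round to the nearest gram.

390 g/day

Carbohydrate energy = 50% × 3121 = 1560.5 kcal.
At 4 kcal/g: 1560.5 ÷ 4 = 390.125 g.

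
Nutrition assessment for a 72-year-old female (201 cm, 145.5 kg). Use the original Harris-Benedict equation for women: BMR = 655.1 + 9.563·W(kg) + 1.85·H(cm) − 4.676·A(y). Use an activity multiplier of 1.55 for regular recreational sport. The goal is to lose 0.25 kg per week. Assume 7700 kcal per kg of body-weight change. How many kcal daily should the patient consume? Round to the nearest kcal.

Harris-Benedict: BMR = 655.1 + 9.563(145.5) + 1.85(201) − 4.676(72) = 2081.6945 kcal/day.
TEE = 2081.6945 × 1.55 = 3226.6265 kcal/day.
Required daily deficit = 0.25 × 7700 ÷ 7 = 275 kcal/day.
Target intake = 3226.6265 − 275 = 2951.6265 kcal/day.

2952 kcal daily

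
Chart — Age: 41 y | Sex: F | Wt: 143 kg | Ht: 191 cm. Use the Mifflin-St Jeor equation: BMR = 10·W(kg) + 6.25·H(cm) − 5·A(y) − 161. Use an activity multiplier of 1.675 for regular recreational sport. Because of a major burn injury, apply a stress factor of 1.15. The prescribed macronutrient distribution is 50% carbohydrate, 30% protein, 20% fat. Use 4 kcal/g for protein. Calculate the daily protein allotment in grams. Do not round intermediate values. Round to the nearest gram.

326 g/day

Mifflin-St Jeor (female): BMR = 10(143) + 6.25(191) − 5(41) − 161 = 1430 + 1193.75 − 205 − 161 = 2257.75 kcal/day.
TEE = 2257.75 × 1.675 = 3781.7313 kcal/day.
With stress factor 1.15: 3781.7313 × 1.15 = 4348.9909 kcal/day.
Protein energy = 30% × 4348.9909 = 1304.6973 kcal.
Protein = 1304.6973 ÷ 4 kcal/g = 326.1743 g.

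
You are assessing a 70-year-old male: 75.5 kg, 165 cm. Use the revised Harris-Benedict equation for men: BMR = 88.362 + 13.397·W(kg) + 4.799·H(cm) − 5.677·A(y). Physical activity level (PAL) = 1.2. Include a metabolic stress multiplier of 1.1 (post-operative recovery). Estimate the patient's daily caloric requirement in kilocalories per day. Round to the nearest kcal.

Harris-Benedict: BMR = 88.362 + 13.397(75.5) + 4.799(165) − 5.677(70) = 1494.2805 kcal/day.
TEE = BMR × activity factor = 1494.2805 × 1.2 = 1793.1366 kcal/day.
Apply stress factor: 1793.1366 × 1.1 = 1972.4503 kcal/day.

1972 kilocalories per day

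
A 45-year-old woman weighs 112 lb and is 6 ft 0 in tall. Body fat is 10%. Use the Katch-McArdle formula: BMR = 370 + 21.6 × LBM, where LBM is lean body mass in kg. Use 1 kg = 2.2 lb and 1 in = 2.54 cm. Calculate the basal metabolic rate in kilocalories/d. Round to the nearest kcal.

1360 kilocalories/d

Convert to metric: weight = 112 ÷ 2.2 = 50.9091 kg; height = (6×12 + 0) × 2.54 = 72 × 2.54 = 182.88 cm.
LBM = 50.9091 × (1 − 0.1) = 45.8182 kg. Katch-McArdle: BMR = 370 + 21.6 × 45.8182 = 1359.6727 kcal/day.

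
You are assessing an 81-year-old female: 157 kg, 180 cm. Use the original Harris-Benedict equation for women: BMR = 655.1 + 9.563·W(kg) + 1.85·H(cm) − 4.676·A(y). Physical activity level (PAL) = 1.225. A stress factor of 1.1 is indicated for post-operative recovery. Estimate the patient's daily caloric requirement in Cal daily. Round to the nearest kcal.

Harris-Benedict: BMR = 655.1 + 9.563(157) + 1.85(180) − 4.676(81) = 2110.735 kcal/day.
TEE = BMR × activity factor = 2110.735 × 1.225 = 2585.6504 kcal/day.
Apply stress factor: 2585.6504 × 1.1 = 2844.2154 kcal/day.

2844 Cal daily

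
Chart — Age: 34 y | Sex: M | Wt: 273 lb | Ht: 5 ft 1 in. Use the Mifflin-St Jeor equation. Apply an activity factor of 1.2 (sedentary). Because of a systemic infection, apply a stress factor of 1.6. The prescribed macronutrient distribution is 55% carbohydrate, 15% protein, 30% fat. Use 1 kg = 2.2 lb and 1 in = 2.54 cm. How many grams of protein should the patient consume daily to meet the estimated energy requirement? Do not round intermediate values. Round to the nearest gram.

147 g/day

Convert to metric: weight = 273 ÷ 2.2 = 124.0909 kg; height = (5×12 + 1) × 2.54 = 61 × 2.54 = 154.94 cm.
Mifflin-St Jeor (male): BMR = 10(124.0909) + 6.25(154.94) − 5(34) + 5 = 1240.9091 + 968.375 − 170 + 5 = 2044.2841 kcal/day.
TEE = 2044.2841 × 1.2 = 2453.1409 kcal/day.
With stress factor 1.6: 2453.1409 × 1.6 = 3925.0255 kcal/day.
Protein energy = 15% × 3925.0255 = 588.7538 kcal.
Protein = 588.7538 ÷ 4 kcal/g = 147.1885 g.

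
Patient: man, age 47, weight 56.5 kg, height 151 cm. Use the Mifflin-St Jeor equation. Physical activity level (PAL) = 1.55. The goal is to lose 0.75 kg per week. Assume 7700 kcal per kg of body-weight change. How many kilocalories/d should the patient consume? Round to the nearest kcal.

1157 kilocalories/d

Mifflin-St Jeor (male): BMR = 10(56.5) + 6.25(151) − 5(47) + 5 = 565 + 943.75 − 235 + 5 = 1278.75 kcal/day.
TEE = 1278.75 × 1.55 = 1982.0625 kcal/day.
Required daily deficit = 0.75 × 7700 ÷ 7 = 825 kcal/day.
Target intake = 1982.0625 − 825 = 1157.0625 kcal/day.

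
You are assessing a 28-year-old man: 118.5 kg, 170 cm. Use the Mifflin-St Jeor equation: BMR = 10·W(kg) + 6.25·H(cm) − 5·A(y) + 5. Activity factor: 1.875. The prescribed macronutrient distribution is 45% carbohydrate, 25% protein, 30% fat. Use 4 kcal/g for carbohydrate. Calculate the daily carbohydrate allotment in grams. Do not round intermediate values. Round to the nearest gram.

Mifflin-St Jeor (male): BMR = 10(118.5) + 6.25(170) − 5(28) + 5 = 1185 + 1062.5 − 140 + 5 = 2112.5 kcal/day.
TEE = 2112.5 × 1.875 = 3960.9375 kcal/day.
Carbohydrate energy = 45% × 3960.9375 = 1782.4219 kcal.
Carbohydrate = 1782.4219 ÷ 4 kcal/g = 445.6055 g.

446 g/day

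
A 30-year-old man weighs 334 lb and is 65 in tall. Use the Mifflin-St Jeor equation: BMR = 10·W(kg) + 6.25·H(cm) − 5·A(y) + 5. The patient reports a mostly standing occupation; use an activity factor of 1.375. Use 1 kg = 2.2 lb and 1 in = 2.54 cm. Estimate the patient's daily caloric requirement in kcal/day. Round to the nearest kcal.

3307 kcal/day

Convert to metric: weight = 334 ÷ 2.2 = 151.8182 kg; height = 65 × 2.54 = 165.1 cm.
Mifflin-St Jeor (male): BMR = 10(151.8182) + 6.25(165.1) − 5(30) + 5 = 1518.1818 + 1031.875 − 150 + 5 = 2405.0568 kcal/day.
TEE = BMR × activity factor = 2405.0568 × 1.375 = 3306.9531 kcal/day.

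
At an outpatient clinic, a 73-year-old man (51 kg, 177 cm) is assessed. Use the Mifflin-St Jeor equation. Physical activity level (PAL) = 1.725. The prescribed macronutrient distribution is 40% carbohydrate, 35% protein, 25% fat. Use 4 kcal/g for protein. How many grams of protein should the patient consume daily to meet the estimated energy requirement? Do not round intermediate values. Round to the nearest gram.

190 g/day

Mifflin-St Jeor (male): BMR = 10(51) + 6.25(177) − 5(73) + 5 = 510 + 1106.25 − 365 + 5 = 1256.25 kcal/day.
TEE = 1256.25 × 1.725 = 2167.0313 kcal/day.
Protein energy = 35% × 2167.0313 = 758.4609 kcal.
Protein = 758.4609 ÷ 4 kcal/g = 189.6152 g.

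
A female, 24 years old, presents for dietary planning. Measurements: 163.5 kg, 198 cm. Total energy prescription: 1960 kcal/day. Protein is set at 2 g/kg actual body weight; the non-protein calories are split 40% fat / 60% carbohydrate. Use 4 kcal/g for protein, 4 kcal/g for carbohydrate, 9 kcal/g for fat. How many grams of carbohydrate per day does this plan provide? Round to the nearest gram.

98 g/day

Protein = 2 × 163.5 = 327 g → 327 × 4 = 1308 kcal.
Non-protein calories = 1960 − 1308 = 652 kcal.
Fat: 40% × 652 = 260.8 kcal; carbohydrate: 391.2 kcal.
Carbohydrate: 391.2 kcal ÷ 4 kcal/g = 97.8 g.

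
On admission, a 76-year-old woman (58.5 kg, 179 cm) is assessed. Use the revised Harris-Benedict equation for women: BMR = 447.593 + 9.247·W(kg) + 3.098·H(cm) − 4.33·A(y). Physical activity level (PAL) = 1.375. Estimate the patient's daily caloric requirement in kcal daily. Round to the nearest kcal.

Harris-Benedict: BMR = 447.593 + 9.247(58.5) + 3.098(179) − 4.33(76) = 1214.0045 kcal/day.
TEE = BMR × activity factor = 1214.0045 × 1.375 = 1669.2562 kcal/day.

1669 kcal daily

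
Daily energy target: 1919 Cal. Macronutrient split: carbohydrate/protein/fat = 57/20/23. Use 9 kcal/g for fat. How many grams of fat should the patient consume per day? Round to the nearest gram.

49 g/day

Fat energy = 23% × 1919 = 441.37 kcal.
At 9 kcal/g: 441.37 ÷ 9 = 49.0411 g.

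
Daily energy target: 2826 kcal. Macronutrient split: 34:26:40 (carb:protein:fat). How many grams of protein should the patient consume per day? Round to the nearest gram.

Protein energy = 26% × 2826 = 734.76 kcal.
At 4 kcal/g: 734.76 ÷ 4 = 183.69 g.

184 g/day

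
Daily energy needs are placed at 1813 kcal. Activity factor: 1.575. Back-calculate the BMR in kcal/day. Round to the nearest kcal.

BMR = TEE ÷ activity factor = 1813 ÷ 1.575 = 1151.1111 kcal/day.

1151 kcal/day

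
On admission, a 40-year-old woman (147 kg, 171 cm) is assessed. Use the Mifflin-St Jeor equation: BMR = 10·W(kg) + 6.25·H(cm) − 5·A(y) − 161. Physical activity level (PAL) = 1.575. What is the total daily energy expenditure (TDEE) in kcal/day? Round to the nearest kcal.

3430 kcal/day

Mifflin-St Jeor (female): BMR = 10(147) + 6.25(171) − 5(40) − 161 = 1470 + 1068.75 − 200 − 161 = 2177.75 kcal/day.
TEE = BMR × activity factor = 2177.75 × 1.575 = 3429.9563 kcal/day.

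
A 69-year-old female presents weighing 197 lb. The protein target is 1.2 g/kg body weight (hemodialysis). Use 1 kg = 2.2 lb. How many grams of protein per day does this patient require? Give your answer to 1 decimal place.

107.5 g/day

Weight in kg = 197 ÷ 2.2 = 89.5455 kg.
Protein = 1.2 g/kg × 89.5455 kg = 107.4545 g/day.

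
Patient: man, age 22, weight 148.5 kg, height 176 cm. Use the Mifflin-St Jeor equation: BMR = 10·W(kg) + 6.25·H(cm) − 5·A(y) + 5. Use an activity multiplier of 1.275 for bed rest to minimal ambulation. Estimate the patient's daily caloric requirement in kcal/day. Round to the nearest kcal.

Mifflin-St Jeor (male): BMR = 10(148.5) + 6.25(176) − 5(22) + 5 = 1485 + 1100 − 110 + 5 = 2480 kcal/day.
TEE = BMR × activity factor = 2480 × 1.275 = 3162 kcal/day.

3162 kcal/day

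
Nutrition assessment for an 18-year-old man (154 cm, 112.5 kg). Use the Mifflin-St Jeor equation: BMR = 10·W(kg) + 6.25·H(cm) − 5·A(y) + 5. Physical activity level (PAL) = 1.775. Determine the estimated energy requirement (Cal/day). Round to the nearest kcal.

3554 Cal/day

Mifflin-St Jeor (male): BMR = 10(112.5) + 6.25(154) − 5(18) + 5 = 1125 + 962.5 − 90 + 5 = 2002.5 kcal/day.
TEE = BMR × activity factor = 2002.5 × 1.775 = 3554.4375 kcal/day.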